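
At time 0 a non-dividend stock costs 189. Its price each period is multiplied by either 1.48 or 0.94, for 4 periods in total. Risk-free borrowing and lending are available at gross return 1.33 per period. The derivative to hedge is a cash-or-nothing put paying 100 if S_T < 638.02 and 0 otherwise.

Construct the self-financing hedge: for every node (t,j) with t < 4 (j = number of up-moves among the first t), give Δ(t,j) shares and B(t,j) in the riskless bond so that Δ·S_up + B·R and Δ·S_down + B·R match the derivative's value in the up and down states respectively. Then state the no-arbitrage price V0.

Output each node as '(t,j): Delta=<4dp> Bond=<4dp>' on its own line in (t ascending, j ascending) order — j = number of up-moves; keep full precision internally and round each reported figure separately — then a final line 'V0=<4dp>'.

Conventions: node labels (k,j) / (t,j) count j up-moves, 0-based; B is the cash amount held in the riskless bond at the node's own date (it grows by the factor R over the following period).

The replicating-portfolio and risk-neutral prices coincide; use p* = (1.33−0.94)/(1.48−0.94) = 0.7222 for the latter.
Payoffs at expiry: V(4,0)=100.0000, V(4,1)=100.0000, V(4,2)=100.0000, V(4,3)=100.0000, V(4,4)=0.0000
  t=3,j=0: stock 156.9804 → up 232.3310 (V=100.0000), down 147.5616 (V=100.0000). Price 75.1880; hedge Δ=0.0000, bond B=75.1880.
  t=3,j=1: stock 247.1606 → up 365.7977 (V=100.0000), down 232.3310 (V=100.0000). Price 75.1880; hedge Δ=0.0000, bond B=75.1880.
  t=3,j=2: stock 389.1465 → up 575.9368 (V=100.0000), down 365.7977 (V=100.0000). Price 75.1880; hedge Δ=0.0000, bond B=75.1880.
  t=3,j=3: stock 612.6987 → up 906.7941 (V=0.0000), down 575.9368 (V=100.0000). Price 20.8855; hedge Δ=-0.3022, bond B=206.0707.
  t=2,j=0: stock 167.0004 → up 247.1606 (V=75.1880), down 156.9804 (V=75.1880). Price 56.5323; hedge Δ=0.0000, bond B=56.5323.
  t=2,j=1: stock 262.9368 → up 389.1465 (V=75.1880), down 247.1606 (V=75.1880). Price 56.5323; hedge Δ=0.0000, bond B=56.5323.
  t=2,j=2: stock 413.9856 → up 612.6987 (V=20.8855), down 389.1465 (V=75.1880). Price 27.0448; hedge Δ=-0.2429, bond B=127.6048.
  t=1,j=0: stock 177.6600 → up 262.9368 (V=56.5323), down 167.0004 (V=56.5323). Price 42.5055; hedge Δ=0.0000, bond B=42.5055.
  t=1,j=1: stock 279.7200 → up 413.9856 (V=27.0448), down 262.9368 (V=56.5323). Price 26.4931; hedge Δ=-0.1952, bond B=81.0996.
  t=0,j=0: stock 189.0000 → up 279.7200 (V=26.4931), down 177.6600 (V=42.5055). Price 23.2639; hedge Δ=-0.1569, bond B=52.9165.
Verification: the root portfolio costs Δ(0,0)·S0 + B(0,0) = 23.2639, matching V0.

(0,0): Delta=-0.1569 Bond=52.9165
(1,0): Delta=0.0000 Bond=42.5055
(1,1): Delta=-0.1952 Bond=81.0996
(2,0): Delta=0.0000 Bond=56.5323
(2,1): Delta=0.0000 Bond=56.5323
(2,2): Delta=-0.2429 Bond=127.6048
(3,0): Delta=0.0000 Bond=75.1880
(3,1): Delta=0.0000 Bond=75.1880
(3,2): Delta=0.0000 Bond=75.1880
(3,3): Delta=-0.3022 Bond=206.0707
V0=23.2639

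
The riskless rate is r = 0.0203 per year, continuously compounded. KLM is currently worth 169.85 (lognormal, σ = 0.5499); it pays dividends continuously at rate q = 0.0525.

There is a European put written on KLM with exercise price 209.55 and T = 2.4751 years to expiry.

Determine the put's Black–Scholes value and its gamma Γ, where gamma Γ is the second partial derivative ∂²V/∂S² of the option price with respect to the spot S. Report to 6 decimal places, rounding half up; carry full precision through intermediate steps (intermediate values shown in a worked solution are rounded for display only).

price = 86.385487
Γ = 0.002373

σ√T = 0.5499·√2.4751 = 0.865127
d₁ = (ln(S/K) + (r−q+σ²/2)T) / (σ√T) = (ln(169.85/209.55) + (0.0203−0.0525+0.5499²/2)·2.4751) / 0.865127 = (-0.210047 + 0.294525) / 0.865127 = 0.097648
d₂ = d₁ − σ√T = 0.097648 − 0.865127 = -0.767480
e^{−rT} = 0.950997
e^{−qT} = 0.878146
N(−d₁) = 0.461106,  N(−d₂) = 0.778602
Put price V = K·e^{−rT}·N(−d₂) − S·e^{−qT}·N(−d₁) = 155.160846 − 68.775358 = 86.385487
φ(d₁) = (1/√(2π))·e^{−d₁²/2} = 0.397045
Γ = e^{−qT}·φ(d₁) / (S·σ·√T) = 0.002373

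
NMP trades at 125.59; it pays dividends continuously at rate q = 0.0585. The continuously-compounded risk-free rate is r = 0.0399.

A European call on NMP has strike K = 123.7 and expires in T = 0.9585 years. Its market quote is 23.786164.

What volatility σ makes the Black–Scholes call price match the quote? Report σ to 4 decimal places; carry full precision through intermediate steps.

sigma = 0.5212

At σ = 0.5212 the Black–Scholes value reproduces the quote:
σ√T = 0.5212·√0.9585 = 0.510271
d₁ = (ln(S/K) + (r−q+σ²/2)T) / (σ√T) = (ln(125.59/123.7) + (0.0399−0.0585+0.5212²/2)·0.9585) / 0.510271 = (0.015163 + 0.112360) / 0.510271 = 0.249913
d₂ = d₁ − σ√T = 0.249913 − 0.510271 = -0.260357
e^{−rT} = 0.962478
e^{−qT} = 0.945471
N(d₁) = 0.598673,  N(d₂) = 0.397294
V = S·e^{−qT}·N(d₁) − K·e^{−rT}·N(d₂) = 71.087402 − 47.301238 = 23.786164 (matching the quote); vega is positive throughout, so no other σ reproduces this price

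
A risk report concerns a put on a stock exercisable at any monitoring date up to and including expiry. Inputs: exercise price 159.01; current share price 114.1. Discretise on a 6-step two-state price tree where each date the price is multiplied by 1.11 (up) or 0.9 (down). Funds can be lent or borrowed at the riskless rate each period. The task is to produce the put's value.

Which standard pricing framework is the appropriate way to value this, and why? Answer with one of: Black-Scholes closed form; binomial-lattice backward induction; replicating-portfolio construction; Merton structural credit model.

Key observation: the put (strike 159.01 on spot 114.1) is American-style on a 6-step discrete price model, so the early-exercise decision at every node requires stepwise backward valuation — a closed form cannot price the exercise right.

framework: binomial-lattice backward induction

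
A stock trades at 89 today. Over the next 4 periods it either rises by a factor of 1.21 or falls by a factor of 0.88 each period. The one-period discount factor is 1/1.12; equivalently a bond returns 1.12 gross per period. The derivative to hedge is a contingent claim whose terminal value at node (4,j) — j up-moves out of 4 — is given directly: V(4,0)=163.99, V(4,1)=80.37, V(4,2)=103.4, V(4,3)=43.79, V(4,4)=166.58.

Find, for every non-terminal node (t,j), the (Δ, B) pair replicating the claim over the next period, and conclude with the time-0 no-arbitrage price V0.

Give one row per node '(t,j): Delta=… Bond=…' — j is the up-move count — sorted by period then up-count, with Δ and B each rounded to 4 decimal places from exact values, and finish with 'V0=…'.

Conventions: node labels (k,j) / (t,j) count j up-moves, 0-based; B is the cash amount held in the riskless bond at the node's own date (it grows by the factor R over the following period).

The replicating-portfolio and risk-neutral prices coincide; use p* = (1.12−0.88)/(1.21−0.88) = 0.7273 for the latter.
Expiry values: V(4,0)=163.9900, V(4,1)=80.3700, V(4,2)=103.4000, V(4,3)=43.7900, V(4,4)=166.5800
  t=3,j=0: stock 60.6510 → up 73.3877 (V=80.3700), down 53.3729 (V=163.9900). Price 92.1209; hedge Δ=-4.1779, bond B=345.5149.
  t=3,j=1: stock 83.3951 → up 100.9081 (V=103.4000), down 73.3877 (V=80.3700). Price 86.7135; hedge Δ=0.8368, bond B=16.9256.
  t=3,j=2: stock 114.6683 → up 138.7487 (V=43.7900), down 100.9081 (V=103.4000). Price 53.6136; hedge Δ=-1.5753, bond B=234.2500.
  t=3,j=3: stock 157.6689 → up 190.7794 (V=166.5800), down 138.7487 (V=43.7900). Price 118.8320; hedge Δ=2.3600, bond B=-253.2589.
  t=2,j=0: stock 68.9216 → up 83.3951 (V=86.7135), down 60.6510 (V=92.1209). Price 78.7395; hedge Δ=-0.2378, bond B=95.1258.
  t=2,j=1: stock 94.7672 → up 114.6683 (V=53.6136), down 83.3951 (V=86.7135). Price 55.9293; hedge Δ=-1.0584, bond B=156.2319.
  t=2,j=2: stock 130.3049 → up 157.6689 (V=118.8320), down 114.6683 (V=53.6136). Price 90.2189; hedge Δ=1.5167, bond B=-107.4125.
  t=1,j=0: stock 78.3200 → up 94.7672 (V=55.9293), down 68.9216 (V=78.7395). Price 55.4913; hedge Δ=-0.8826, bond B=124.6130.
  t=1,j=1: stock 107.6900 → up 130.3049 (V=90.2189), down 94.7672 (V=55.9293). Price 72.2029; hedge Δ=0.9649, bond B=-31.7049.
  t=0,j=0: stock 89.0000 → up 107.6900 (V=72.2029), down 78.3200 (V=55.4913). Price 60.3975; hedge Δ=0.5690, bond B=9.7565.
Sanity check at the root: Δ(0,0)·S0 + B(0,0) reproduces V0 = 60.3975.

(0,0): Delta=0.5690 Bond=9.7565
(1,0): Delta=-0.8826 Bond=124.6130
(1,1): Delta=0.9649 Bond=-31.7049
(2,0): Delta=-0.2378 Bond=95.1258
(2,1): Delta=-1.0584 Bond=156.2319
(2,2): Delta=1.5167 Bond=-107.4125
(3,0): Delta=-4.1779 Bond=345.5149
(3,1): Delta=0.8368 Bond=16.9256
(3,2): Delta=-1.5753 Bond=234.2500
(3,3): Delta=2.3600 Bond=-253.2589
V0=60.3975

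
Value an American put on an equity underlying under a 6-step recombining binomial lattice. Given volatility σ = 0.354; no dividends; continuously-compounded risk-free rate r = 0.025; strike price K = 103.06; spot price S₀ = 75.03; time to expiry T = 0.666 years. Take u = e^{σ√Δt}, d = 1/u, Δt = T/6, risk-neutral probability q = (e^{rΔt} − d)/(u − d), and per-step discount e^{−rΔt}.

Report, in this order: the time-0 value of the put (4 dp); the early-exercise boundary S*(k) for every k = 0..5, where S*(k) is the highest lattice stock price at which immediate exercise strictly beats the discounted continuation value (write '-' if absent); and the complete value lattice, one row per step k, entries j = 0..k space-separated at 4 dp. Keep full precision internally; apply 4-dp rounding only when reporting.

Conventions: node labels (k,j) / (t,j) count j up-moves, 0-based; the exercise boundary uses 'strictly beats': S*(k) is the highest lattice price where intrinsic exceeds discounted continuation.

Δt=0.11100  u=1.12518  d=0.88875  q=0.48230  discount=0.99723
step 6 (expiry): payoffs max(K−S,0) = 66.0850 56.2487 43.7958 28.0300 8.0702 0.0000 0.0000
step 5: (k=5,j=0): S=41.6035, K−S=61.4565, hold=61.1710 ⇒ V=61.4565 exercise | (k=5,j=1): S=52.6710, K−S=50.3890, hold=50.1034 ⇒ V=50.3890 exercise | (k=5,j=2): S=66.6828, K−S=36.3772, hold=36.0916 ⇒ V=36.3772 exercise | (k=5,j=3): S=84.4221, K−S=18.6379, hold=18.3523 ⇒ V=18.6379 exercise | (k=5,j=4): S=106.8805, K−S=0.0000, hold=4.1663 ⇒ V=4.1663 continue | (k=5,j=5): S=135.3133, K−S=0.0000, hold=0.0000 ⇒ V=0.0000 continue  boundary S*=84.4221
step 4: (k=4,j=0): S=46.8113, K−S=56.2487, hold=55.9631 ⇒ V=56.2487 exercise | (k=4,j=1): S=59.2642, K−S=43.7958, hold=43.5102 ⇒ V=43.7958 exercise | (k=4,j=2): S=75.0300, K−S=28.0300, hold=27.7444 ⇒ V=28.0300 exercise | (k=4,j=3): S=94.9898, K−S=8.0702, hold=11.6259 ⇒ V=11.6259 continue | (k=4,j=4): S=120.2595, K−S=0.0000, hold=2.1509 ⇒ V=2.1509 continue  boundary S*=75.0300
step 3: (k=3,j=0): S=52.6710, K−S=50.3890, hold=50.1034 ⇒ V=50.3890 exercise | (k=3,j=1): S=66.6828, K−S=36.3772, hold=36.0916 ⇒ V=36.3772 exercise | (k=3,j=2): S=84.4221, K−S=18.6379, hold=20.0625 ⇒ V=20.0625 continue | (k=3,j=3): S=106.8805, K−S=0.0000, hold=7.0366 ⇒ V=7.0366 continue  boundary S*=66.6828
step 2: (k=2,j=0): S=59.2642, K−S=43.7958, hold=43.5102 ⇒ V=43.7958 exercise | (k=2,j=1): S=75.0300, K−S=28.0300, hold=28.4296 ⇒ V=28.4296 continue | (k=2,j=2): S=94.9898, K−S=8.0702, hold=13.7419 ⇒ V=13.7419 continue  boundary S*=59.2642
step 1: (k=1,j=0): S=66.6828, K−S=36.3772, hold=36.2838 ⇒ V=36.3772 exercise | (k=1,j=1): S=84.4221, K−S=18.6379, hold=21.2865 ⇒ V=21.2865 continue  boundary S*=66.6828
step 0: (k=0,j=0): S=75.0300, K−S=28.0300, hold=29.0183 ⇒ V=29.0183 continue  boundary S*=-

price = 29.0183
boundary = - 66.6828 59.2642 66.6828 75.0300 84.4221
tree:
29.0183
36.3772 21.2865
43.7958 28.4296 13.7419
50.3890 36.3772 20.0625 7.0366
56.2487 43.7958 28.0300 11.6259 2.1509
61.4565 50.3890 36.3772 18.6379 4.1663 0.0000
66.0850 56.2487 43.7958 28.0300 8.0702 0.0000 0.0000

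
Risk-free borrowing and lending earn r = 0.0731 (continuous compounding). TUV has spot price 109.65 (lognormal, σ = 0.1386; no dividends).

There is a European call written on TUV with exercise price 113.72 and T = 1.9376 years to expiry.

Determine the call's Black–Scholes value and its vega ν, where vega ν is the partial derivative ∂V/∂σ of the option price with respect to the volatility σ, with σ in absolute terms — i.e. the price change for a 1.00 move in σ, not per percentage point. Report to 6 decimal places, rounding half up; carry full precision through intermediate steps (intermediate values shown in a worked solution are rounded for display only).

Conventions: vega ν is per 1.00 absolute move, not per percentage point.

price = 14.636369
ν = 49.560082

σ√T = 0.1386·√1.9376 = 0.192928
d₁ = (ln(S/K) + (r+σ²/2)T) / (σ√T) = (ln(109.65/113.72) + (0.0731+0.1386²/2)·1.9376) / 0.192928 = (-0.036446 + 0.160249) / 0.192928 = 0.641708
d₂ = d₁ − σ√T = 0.641708 − 0.192928 = 0.448780
e^{−rT} = 0.867935
N(d₁) = 0.739468,  N(d₂) = 0.673205
Call price V = S·N(d₁) − K·e^{−rT}·N(d₂) = 81.082715 − 66.446346 = 14.636369
φ(d₁) = (1/√(2π))·e^{−d₁²/2} = 0.324707
ν = S·φ(d₁)·√T = 49.560082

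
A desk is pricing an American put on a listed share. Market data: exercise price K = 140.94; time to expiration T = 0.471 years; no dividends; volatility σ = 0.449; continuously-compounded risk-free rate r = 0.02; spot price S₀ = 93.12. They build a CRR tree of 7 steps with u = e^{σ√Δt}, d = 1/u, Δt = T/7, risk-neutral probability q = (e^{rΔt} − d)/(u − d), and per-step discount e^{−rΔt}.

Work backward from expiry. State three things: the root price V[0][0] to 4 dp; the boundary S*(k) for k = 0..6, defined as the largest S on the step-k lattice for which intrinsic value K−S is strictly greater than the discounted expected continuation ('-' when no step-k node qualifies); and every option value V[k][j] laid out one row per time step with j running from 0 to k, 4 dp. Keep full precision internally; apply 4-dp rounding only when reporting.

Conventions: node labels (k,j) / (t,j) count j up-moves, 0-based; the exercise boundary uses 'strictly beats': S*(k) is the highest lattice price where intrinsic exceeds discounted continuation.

Δt=0.06729  u=1.12352  d=0.89006  q=0.47668  discount=0.99866
step 7 (expiry): payoffs max(K−S,0) = 99.7329 88.9242 75.2804 58.0578 36.3176 8.8750 0.0000 0.0000
step 6: (k=6,j=0): S=46.2971, K−S=94.6429, hold=94.4534 ⇒ V=94.6429 exercise | (k=6,j=1): S=58.4409, K−S=82.4991, hold=82.3096 ⇒ V=82.4991 exercise | (k=6,j=2): S=73.7700, K−S=67.1700, hold=66.9804 ⇒ V=67.1700 exercise | (k=6,j=3): S=93.1200, K−S=47.8200, hold=47.6305 ⇒ V=47.8200 exercise | (k=6,j=4): S=117.5455, K−S=23.3945, hold=23.2049 ⇒ V=23.3945 exercise | (k=6,j=5): S=148.3779, K−S=0.0000, hold=4.6382 ⇒ V=4.6382 continue | (k=6,j=6): S=187.2976, K−S=0.0000, hold=0.0000 ⇒ V=0.0000 continue  boundary S*=117.5455
step 5: (k=5,j=0): S=52.0158, K−S=88.9242, hold=88.7347 ⇒ V=88.9242 exercise | (k=5,j=1): S=65.6596, K−S=75.2804, hold=75.0908 ⇒ V=75.2804 exercise | (k=5,j=2): S=82.8822, K−S=58.0578, hold=57.8682 ⇒ V=58.0578 exercise | (k=5,j=3): S=104.6224, K−S=36.3176, hold=36.1281 ⇒ V=36.3176 exercise | (k=5,j=4): S=132.0650, K−S=8.8750, hold=14.4342 ⇒ V=14.4342 continue | (k=5,j=5): S=166.7058, K−S=0.0000, hold=2.4240 ⇒ V=2.4240 continue  boundary S*=104.6224
step 4: (k=4,j=0): S=58.4409, K−S=82.4991, hold=82.3096 ⇒ V=82.4991 exercise | (k=4,j=1): S=73.7700, K−S=67.1700, hold=66.9804 ⇒ V=67.1700 exercise | (k=4,j=2): S=93.1200, K−S=47.8200, hold=47.6305 ⇒ V=47.8200 exercise | (k=4,j=3): S=117.5455, K−S=23.3945, hold=25.8514 ⇒ V=25.8514 continue | (k=4,j=4): S=148.3779, K−S=0.0000, hold=8.6974 ⇒ V=8.6974 continue  boundary S*=93.1200
step 3: (k=3,j=0): S=65.6596, K−S=75.2804, hold=75.0908 ⇒ V=75.2804 exercise | (k=3,j=1): S=82.8822, K−S=58.0578, hold=57.8682 ⇒ V=58.0578 exercise | (k=3,j=2): S=104.6224, K−S=36.3176, hold=37.2977 ⇒ V=37.2977 continue | (k=3,j=3): S=132.0650, K−S=8.8750, hold=17.6506 ⇒ V=17.6506 continue  boundary S*=82.8822
step 2: (k=2,j=0): S=73.7700, K−S=67.1700, hold=66.9804 ⇒ V=67.1700 exercise | (k=2,j=1): S=93.1200, K−S=47.8200, hold=48.0970 ⇒ V=48.0970 continue | (k=2,j=2): S=117.5455, K−S=23.3945, hold=27.8947 ⇒ V=27.8947 continue  boundary S*=73.7700
step 1: (k=1,j=0): S=82.8822, K−S=58.0578, hold=58.0001 ⇒ V=58.0578 exercise | (k=1,j=1): S=104.6224, K−S=36.3176, hold=38.4151 ⇒ V=38.4151 continue  boundary S*=82.8822
step 0: (k=0,j=0): S=93.1200, K−S=47.8200, hold=48.6290 ⇒ V=48.6290 continue  boundary S*=-

price = 48.6290
boundary = - 82.8822 73.7700 82.8822 93.1200 104.6224 117.5455
tree:
48.6290
58.0578 38.4151
67.1700 48.0970 27.8947
75.2804 58.0578 37.2977 17.6506
82.4991 67.1700 47.8200 25.8514 8.6974
88.9242 75.2804 58.0578 36.3176 14.4342 2.4240
94.6429 82.4991 67.1700 47.8200 23.3945 4.6382 0.0000
99.7329 88.9242 75.2804 58.0578 36.3176 8.8750 0.0000 0.0000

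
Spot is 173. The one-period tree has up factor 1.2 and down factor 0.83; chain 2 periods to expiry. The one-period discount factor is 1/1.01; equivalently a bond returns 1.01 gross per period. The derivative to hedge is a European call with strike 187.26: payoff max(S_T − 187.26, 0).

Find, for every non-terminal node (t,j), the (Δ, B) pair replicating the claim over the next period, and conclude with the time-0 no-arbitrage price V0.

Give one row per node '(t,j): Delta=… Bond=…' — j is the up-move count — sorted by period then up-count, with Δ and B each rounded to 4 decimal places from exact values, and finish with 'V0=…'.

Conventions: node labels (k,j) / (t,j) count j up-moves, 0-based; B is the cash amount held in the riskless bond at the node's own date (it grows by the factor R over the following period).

Under the risk-neutral measure, an up-move has probability p* = (R−d)/(u−d) = 0.4865 and values discount at R = 1.01.
Terminal payoffs: V(2,0)=0.0000, V(2,1)=0.0000, V(2,2)=61.8600
  t=1,j=0: stock 143.5900 → up 172.3080 (V=0.0000), down 119.1797 (V=0.0000). Price 0.0000; hedge Δ=0.0000, bond B=0.0000.
  t=1,j=1: stock 207.6000 → up 249.1200 (V=61.8600), down 172.3080 (V=0.0000). Price 29.7961; hedge Δ=0.8053, bond B=-137.3931.
  t=0,j=0: stock 173.0000 → up 207.6000 (V=29.7961), down 143.5900 (V=0.0000). Price 14.3519; hedge Δ=0.4655, bond B=-66.1781.
As a check, the time-0 holding Δ(0,0)·S0 + B(0,0) comes to 14.3519 — exactly V0.

(0,0): Delta=0.4655 Bond=-66.1781
(1,0): Delta=0.0000 Bond=0.0000
(1,1): Delta=0.8053 Bond=-137.3931
V0=14.3519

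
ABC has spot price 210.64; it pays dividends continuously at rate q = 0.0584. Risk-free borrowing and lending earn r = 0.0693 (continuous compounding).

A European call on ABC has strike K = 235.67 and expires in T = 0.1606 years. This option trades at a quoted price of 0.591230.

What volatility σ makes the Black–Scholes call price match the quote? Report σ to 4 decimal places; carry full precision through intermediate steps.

At σ = 0.1934 the Black–Scholes value reproduces the quote:
σ√T = 0.1934·√0.1606 = 0.077505
d₁ = (ln(S/K) + (r−q+σ²/2)T) / (σ√T) = (ln(210.64/235.67) + (0.0693−0.0584+0.1934²/2)·0.1606) / 0.077505 = (-0.112282 + 0.004754) / 0.077505 = -1.387370
d₂ = d₁ − σ√T = -1.387370 − 0.077505 = -1.464874
e^{−rT} = 0.988932
e^{−qT} = 0.990665
N(d₁) = 0.082665,  N(d₂) = 0.071478
V = S·e^{−qT}·N(d₁) − K·e^{−rT}·N(d₂) = 17.249912 − 16.658682 = 0.591230 (the quoted price), and the Black–Scholes price is strictly increasing in σ, so σ is unique

sigma = 0.1934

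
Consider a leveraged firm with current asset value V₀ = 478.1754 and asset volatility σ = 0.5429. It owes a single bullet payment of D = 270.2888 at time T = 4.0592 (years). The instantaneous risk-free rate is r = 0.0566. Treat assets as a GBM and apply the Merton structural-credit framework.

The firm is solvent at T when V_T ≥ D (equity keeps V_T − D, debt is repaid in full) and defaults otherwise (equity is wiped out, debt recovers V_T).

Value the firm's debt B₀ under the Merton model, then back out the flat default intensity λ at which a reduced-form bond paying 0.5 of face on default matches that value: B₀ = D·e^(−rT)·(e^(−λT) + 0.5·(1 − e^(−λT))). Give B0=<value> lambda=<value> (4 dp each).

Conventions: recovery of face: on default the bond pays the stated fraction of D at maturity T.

B0=171.2157 lambda=0.1283

Work the structural quantities from V₀ = 478.1754 against face 270.2888:
d₁ = [ln(V₀/D) + (r + σ²/2)T] / (σ√T)
   = [ln(478.1754/270.2888) + (0.0566 + 0.5·0.5429²)·4.0592] / (0.5429·√4.0592)
   = [0.570487 + 0.827956] / 1.093805 = 1.278511
d₂ = d₁ − σ√T = 1.278511 − 1.093805 = 0.184706
N(d₁) = 0.899465,  N(d₂) = 0.573270,  e^(−rT) = 0.794732
E₀ = V₀·N(d₁) − D·e^(−rT)·N(d₂)
   = 478.1754·0.899465 − 270.2888·0.794732·0.573270 = 306.959746
B₀ = V₀ − E₀ = 478.1754 − 306.959746 = 171.215654
e^(−λT) = (B₀·e^(rT)/D − 0.5)/(1 − 0.5) = (171.2157·1.258286/270.2888 − 0.5)/0.5 = 0.59413465
λ = −ln(0.59413465)/4.0592 = 0.128264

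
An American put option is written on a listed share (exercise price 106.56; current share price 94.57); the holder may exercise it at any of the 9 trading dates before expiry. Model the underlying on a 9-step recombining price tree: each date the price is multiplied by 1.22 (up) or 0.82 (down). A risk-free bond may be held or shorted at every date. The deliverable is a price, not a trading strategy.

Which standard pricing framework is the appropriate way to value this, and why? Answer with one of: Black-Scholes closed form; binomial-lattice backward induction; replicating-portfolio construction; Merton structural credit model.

Key observation: early exercise of the strike-106.56 put must be checked at each of the 9 dates (spot 94.57), which forces a node-by-node comparison of intrinsic and continuation value backward from expiry.

framework: binomial-lattice backward induction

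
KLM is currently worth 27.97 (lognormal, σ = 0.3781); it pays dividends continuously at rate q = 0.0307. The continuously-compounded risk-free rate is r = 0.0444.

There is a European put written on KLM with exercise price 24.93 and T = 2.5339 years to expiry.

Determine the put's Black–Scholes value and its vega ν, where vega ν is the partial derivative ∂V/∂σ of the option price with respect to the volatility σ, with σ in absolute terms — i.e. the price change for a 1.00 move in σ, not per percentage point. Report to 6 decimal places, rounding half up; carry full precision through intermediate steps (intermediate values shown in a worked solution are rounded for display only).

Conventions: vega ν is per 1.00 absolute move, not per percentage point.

price = 4.065155
ν = 14.127901

σ√T = 0.3781·√2.5339 = 0.601868
d₁ = (ln(S/K) + (r−q+σ²/2)T) / (σ√T) = (ln(27.97/24.93) + (0.0444−0.0307+0.3781²/2)·2.5339) / 0.601868 = (0.115061 + 0.215837) / 0.601868 = 0.549784
d₂ = d₁ − σ√T = 0.549784 − 0.601868 = -0.052084
e^{−rT} = 0.893593
e^{−qT} = 0.925158
N(−d₁) = 0.291234,  N(−d₂) = 0.520769
Put price V = K·e^{−rT}·N(−d₂) − S·e^{−qT}·N(−d₁) = 11.601312 − 7.536157 = 4.065155
φ(d₁) = (1/√(2π))·e^{−d₁²/2} = 0.342985
ν = S·e^{−qT}·φ(d₁)·√T = 14.127901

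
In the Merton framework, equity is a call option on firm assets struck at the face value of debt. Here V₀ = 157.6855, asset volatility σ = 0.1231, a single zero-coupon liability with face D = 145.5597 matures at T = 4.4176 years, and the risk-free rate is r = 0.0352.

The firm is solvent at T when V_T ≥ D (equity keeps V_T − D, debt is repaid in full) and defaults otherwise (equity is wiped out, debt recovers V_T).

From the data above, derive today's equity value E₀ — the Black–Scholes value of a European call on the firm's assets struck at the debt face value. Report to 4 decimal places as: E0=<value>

Work the structural quantities from V₀ = 157.6855 against face 145.5597:
d₁ = [ln(V₀/D) + (r + σ²/2)T] / (σ√T)
   = [ln(157.6855/145.5597) + (0.0352 + 0.5·0.1231²)·4.4176] / (0.1231·√4.4176)
   = [0.080016 + 0.188971] / 0.258733 = 1.039633
d₂ = d₁ − σ√T = 1.039633 − 0.258733 = 0.780900
N(d₁) = 0.850745,  N(d₂) = 0.782569,  e^(−rT) = 0.855987
E₀ = V₀·N(d₁) − D·e^(−rT)·N(d₂)
   = 157.6855·0.850745 − 145.5597·0.855987·0.782569 = 36.644090

E0=36.6441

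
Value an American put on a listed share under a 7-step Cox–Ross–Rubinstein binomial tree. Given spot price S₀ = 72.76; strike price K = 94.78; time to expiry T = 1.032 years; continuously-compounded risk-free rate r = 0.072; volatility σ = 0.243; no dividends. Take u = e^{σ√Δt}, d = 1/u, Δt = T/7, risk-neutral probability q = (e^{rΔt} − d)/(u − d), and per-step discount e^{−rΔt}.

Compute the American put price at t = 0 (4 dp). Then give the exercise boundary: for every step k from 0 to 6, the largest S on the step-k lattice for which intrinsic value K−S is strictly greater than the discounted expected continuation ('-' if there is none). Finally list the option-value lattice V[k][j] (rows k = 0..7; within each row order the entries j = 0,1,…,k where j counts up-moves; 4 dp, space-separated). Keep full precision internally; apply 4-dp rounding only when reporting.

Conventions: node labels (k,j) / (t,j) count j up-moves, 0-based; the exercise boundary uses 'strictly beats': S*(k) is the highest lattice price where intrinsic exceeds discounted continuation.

price = 22.0200
boundary = 72.7600 66.2783 72.7600 79.8755 72.7600 79.8755 87.6869
tree:
22.0200
28.5017 15.1180
34.4059 22.0200 9.3922
39.7842 28.5017 14.9045 4.7657
44.6834 34.4059 22.0200 8.6033 1.5093
49.1462 39.7842 28.5017 14.9045 3.2719 0.0000
53.2113 44.6834 34.4059 22.0200 7.0931 0.0000 0.0000
56.9144 49.1462 39.7842 28.5017 14.9045 0.0000 0.0000 0.0000

Δt=0.14743, u=1.09779, d=0.91092, q=0.53379, disc=e^(-rΔt)=0.98944
k=7 terminal: V=max(K-S,0) → 56.9144 49.1462 39.7842 28.5017 14.9045 0.0000 0.0000 0.0000
k=6: j=0 S=41.5687 intr=53.2113 cont=52.2106 V=53.2113[EX]; j=1 S=50.0966 intr=44.6834 cont=43.6826 V=44.6834[EX]; j=2 S=60.3741 intr=34.4059 cont=33.4052 V=34.4059[EX]; j=3 S=72.7600 intr=22.0200 cont=21.0192 V=22.0200[EX]; j=4 S=87.6869 intr=7.0931 cont=6.8752 V=7.0931[EX]; j=5 S=105.6762 intr=0.0000 cont=0.0000 V=0.0000[hold]; j=6 S=127.3560 intr=0.0000 cont=0.0000 V=0.0000[hold]  S*(6)=87.6869
k=5: j=0 S=45.6338 intr=49.1462 cont=48.1454 V=49.1462[EX]; j=1 S=54.9958 intr=39.7842 cont=38.7835 V=39.7842[EX]; j=2 S=66.2783 intr=28.5017 cont=27.5009 V=28.5017[EX]; j=3 S=79.8755 intr=14.9045 cont=13.9037 V=14.9045[EX]; j=4 S=96.2623 intr=0.0000 cont=3.2719 V=3.2719[hold]; j=5 S=116.0108 intr=0.0000 cont=0.0000 V=0.0000[hold]  S*(5)=79.8755
k=4: j=0 S=50.0966 intr=44.6834 cont=43.6826 V=44.6834[EX]; j=1 S=60.3741 intr=34.4059 cont=33.4052 V=34.4059[EX]; j=2 S=72.7600 intr=22.0200 cont=21.0192 V=22.0200[EX]; j=3 S=87.6869 intr=7.0931 cont=8.6033 V=8.6033[hold]; j=4 S=105.6762 intr=0.0000 cont=1.5093 V=1.5093[hold]  S*(4)=72.7600
k=3: j=0 S=54.9958 intr=39.7842 cont=38.7835 V=39.7842[EX]; j=1 S=66.2783 intr=28.5017 cont=27.5009 V=28.5017[EX]; j=2 S=79.8755 intr=14.9045 cont=14.7013 V=14.9045[EX]; j=3 S=96.2623 intr=0.0000 cont=4.7657 V=4.7657[hold]  S*(3)=79.8755
k=2: j=0 S=60.3741 intr=34.4059 cont=33.4052 V=34.4059[EX]; j=1 S=72.7600 intr=22.0200 cont=21.0192 V=22.0200[EX]; j=2 S=87.6869 intr=7.0931 cont=9.3922 V=9.3922[hold]  S*(2)=72.7600
k=1: j=0 S=66.2783 intr=28.5017 cont=27.5009 V=28.5017[EX]; j=1 S=79.8755 intr=14.9045 cont=15.1180 V=15.1180[hold]  S*(1)=66.2783
k=0: j=0 S=72.7600 intr=22.0200 cont=21.1320 V=22.0200[EX]  S*(0)=72.7600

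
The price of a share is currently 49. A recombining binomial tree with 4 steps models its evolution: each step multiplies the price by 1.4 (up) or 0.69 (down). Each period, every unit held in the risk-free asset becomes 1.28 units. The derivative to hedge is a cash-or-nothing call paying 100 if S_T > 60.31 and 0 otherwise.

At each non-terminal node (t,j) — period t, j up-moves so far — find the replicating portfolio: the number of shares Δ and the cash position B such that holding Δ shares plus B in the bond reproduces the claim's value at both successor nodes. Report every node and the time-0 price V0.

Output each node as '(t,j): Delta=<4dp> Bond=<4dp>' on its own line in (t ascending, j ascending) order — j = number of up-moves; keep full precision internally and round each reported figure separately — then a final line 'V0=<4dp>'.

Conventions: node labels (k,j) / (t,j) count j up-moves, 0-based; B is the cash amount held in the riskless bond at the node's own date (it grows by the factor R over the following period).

Under the risk-neutral measure, an up-move has probability p* = (R−d)/(u−d) = 0.8310 and values discount at R = 1.28.
Payoffs at expiry: V(4,0)=0.0000, V(4,1)=0.0000, V(4,2)=0.0000, V(4,3)=100.0000, V(4,4)=100.0000
  t=3,j=0: stock 16.0969 → up 22.5357 (V=0.0000), down 11.1069 (V=0.0000). Price 0.0000; hedge Δ=0.0000, bond B=0.0000.
  t=3,j=1: stock 32.6605 → up 45.7246 (V=0.0000), down 22.5357 (V=0.0000). Price 0.0000; hedge Δ=0.0000, bond B=0.0000.
  t=3,j=2: stock 66.2676 → up 92.7746 (V=100.0000), down 45.7246 (V=0.0000). Price 64.9208; hedge Δ=2.1254, bond B=-75.9243.
  t=3,j=3: stock 134.4560 → up 188.2384 (V=100.0000), down 92.7746 (V=100.0000). Price 78.1250; hedge Δ=0.0000, bond B=78.1250.
  t=2,j=0: stock 23.3289 → up 32.6605 (V=0.0000), down 16.0969 (V=0.0000). Price 0.0000; hedge Δ=0.0000, bond B=0.0000.
  t=2,j=1: stock 47.3340 → up 66.2676 (V=64.9208), down 32.6605 (V=0.0000). Price 42.1471; hedge Δ=1.9318, bond B=-49.2906.
  t=2,j=2: stock 96.0400 → up 134.4560 (V=78.1250), down 66.2676 (V=64.9208). Price 59.2916; hedge Δ=0.1936, bond B=40.6941.
  t=1,j=0: stock 33.8100 → up 47.3340 (V=42.1471), down 23.3289 (V=0.0000). Price 27.3622; hedge Δ=1.7558, bond B=-31.9999.
  t=1,j=1: stock 68.6000 → up 96.0400 (V=59.2916), down 47.3340 (V=42.1471). Price 44.0578; hedge Δ=0.3520, bond B=19.9105.
  t=0,j=0: stock 49.0000 → up 68.6000 (V=44.0578), down 33.8100 (V=27.3622). Price 32.2156; hedge Δ=0.4799, bond B=8.7007.
Sanity check at the root: Δ(0,0)·S0 + B(0,0) reproduces V0 = 32.2156.

(0,0): Delta=0.4799 Bond=8.7007
(1,0): Delta=1.7558 Bond=-31.9999
(1,1): Delta=0.3520 Bond=19.9105
(2,0): Delta=0.0000 Bond=0.0000
(2,1): Delta=1.9318 Bond=-49.2906
(2,2): Delta=0.1936 Bond=40.6941
(3,0): Delta=0.0000 Bond=0.0000
(3,1): Delta=0.0000 Bond=0.0000
(3,2): Delta=2.1254 Bond=-75.9243
(3,3): Delta=0.0000 Bond=78.1250
V0=32.2156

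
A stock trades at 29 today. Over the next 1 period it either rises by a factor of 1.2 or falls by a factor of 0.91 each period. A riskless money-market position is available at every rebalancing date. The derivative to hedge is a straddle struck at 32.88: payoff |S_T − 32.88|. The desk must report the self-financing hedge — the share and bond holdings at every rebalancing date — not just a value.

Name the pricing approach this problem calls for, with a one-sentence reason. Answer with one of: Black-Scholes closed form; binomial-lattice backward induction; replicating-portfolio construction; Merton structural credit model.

Key observation: what is demanded is not a single number but the (Δ, B) position at each node of the 1.2/0.91 tree starting at 29; constructing those positions is the replicating-portfolio method.

framework: replicating-portfolio construction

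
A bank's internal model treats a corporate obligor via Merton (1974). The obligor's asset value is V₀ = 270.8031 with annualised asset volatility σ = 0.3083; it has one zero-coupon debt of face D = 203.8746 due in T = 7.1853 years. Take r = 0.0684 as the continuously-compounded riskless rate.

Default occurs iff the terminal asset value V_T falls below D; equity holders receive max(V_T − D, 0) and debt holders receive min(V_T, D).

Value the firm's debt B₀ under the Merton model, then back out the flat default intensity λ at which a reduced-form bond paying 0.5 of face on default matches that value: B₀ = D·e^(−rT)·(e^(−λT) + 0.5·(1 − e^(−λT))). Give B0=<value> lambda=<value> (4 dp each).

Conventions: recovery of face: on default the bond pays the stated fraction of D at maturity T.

B0=111.2335 lambda=0.0339

Equity is a call on the firm's assets struck at D = 203.8746:
d₁ = [ln(V₀/D) + (r + σ²/2)T] / (σ√T)
   = [ln(270.8031/203.8746) + (0.0684 + 0.5·0.3083²)·7.1853] / (0.3083·√7.1853)
   = [0.283887 + 0.832952] / 0.826411 = 1.351433
d₂ = d₁ − σ√T = 1.351433 − 0.826411 = 0.525022
N(d₁) = 0.911722,  N(d₂) = 0.700216,  e^(−rT) = 0.611724
E₀ = V₀·N(d₁) − D·e^(−rT)·N(d₂)
   = 270.8031·0.911722 − 203.8746·0.611724·0.700216 = 159.569634
B₀ = V₀ − E₀ = 270.8031 − 159.569634 = 111.233466
e^(−λT) = (B₀·e^(rT)/D − 0.5)/(1 − 0.5) = (111.2335·1.634725/203.8746 − 0.5)/0.5 = 0.78380406
λ = −ln(0.78380406)/7.1853 = 0.033902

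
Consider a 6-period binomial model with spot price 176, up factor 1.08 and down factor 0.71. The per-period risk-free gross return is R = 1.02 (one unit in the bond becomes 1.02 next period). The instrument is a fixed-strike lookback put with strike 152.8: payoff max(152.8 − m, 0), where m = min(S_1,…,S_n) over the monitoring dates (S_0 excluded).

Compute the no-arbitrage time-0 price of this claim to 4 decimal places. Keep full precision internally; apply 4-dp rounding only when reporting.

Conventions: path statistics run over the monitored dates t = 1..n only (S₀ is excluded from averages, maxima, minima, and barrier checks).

With p* = (R−d)/(u−d) = 0.8378, sum probability × payoff across the paths and divide by R^6.
Enumerate all 2^6 = 64 price paths (U = up ×1.08, D = down ×0.71); each path with k up-moves has probability p*^k·(1−p*)^(6−k).
DDDDDD: m=22.5456, payoff=130.2544, prob=0.000018
UDDDDD: m=34.2948, payoff=118.5052, prob=0.000094
DUDDDD: m=34.2948, payoff=118.5052, prob=0.000094
UUDDDD: m=52.1667, payoff=100.6333, prob=0.000485
DDUDDD: m=34.2948, payoff=118.5052, prob=0.000094
UDUDDD: m=52.1667, payoff=100.6333, prob=0.000485
DUUDDD: m=52.1667, payoff=100.6333, prob=0.000485
UUUDDD: m=79.3522, payoff=73.4478, prob=0.002508
DDDUDD: m=34.2948, payoff=118.5052, prob=0.000094
UDDUDD: m=52.1667, payoff=100.6333, prob=0.000485
DUDUDD: m=52.1667, payoff=100.6333, prob=0.000485
UUDUDD: m=79.3522, payoff=73.4478, prob=0.002508
DDUUDD: m=52.1667, payoff=100.6333, prob=0.000485
UDUUDD: m=79.3522, payoff=73.4478, prob=0.002508
DUUUDD: m=79.3522, payoff=73.4478, prob=0.002508
UUUUDD: m=120.7048, payoff=32.0952, prob=0.012958
DDDDUD: m=34.2948, payoff=118.5052, prob=0.000094
UDDDUD: m=52.1667, payoff=100.6333, prob=0.000485
DUDDUD: m=52.1667, payoff=100.6333, prob=0.000485
UUDDUD: m=79.3522, payoff=73.4478, prob=0.002508
DDUDUD: m=52.1667, payoff=100.6333, prob=0.000485
UDUDUD: m=79.3522, payoff=73.4478, prob=0.002508
DUUDUD: m=79.3522, payoff=73.4478, prob=0.002508
UUUDUD: m=120.7048, payoff=32.0952, prob=0.012958
DDDUUD: m=52.1667, payoff=100.6333, prob=0.000485
UDDUUD: m=79.3522, payoff=73.4478, prob=0.002508
DUDUUD: m=79.3522, payoff=73.4478, prob=0.002508
UUDUUD: m=120.7048, payoff=32.0952, prob=0.012958
DDUUUD: m=79.3522, payoff=73.4478, prob=0.002508
UDUUUD: m=120.7048, payoff=32.0952, prob=0.012958
DUUUUD: m=120.7048, payoff=32.0952, prob=0.012958
UUUUUD: m=183.6072, payoff=0.0000, prob=0.066950
DDDDDU: m=31.7544, payoff=121.0456, prob=0.000094
UDDDDU: m=48.3025, payoff=104.4975, prob=0.000485
DUDDDU: m=48.3025, payoff=104.4975, prob=0.000485
UUDDDU: m=73.4743, payoff=79.3257, prob=0.002508
DDUDDU: m=48.3025, payoff=104.4975, prob=0.000485
UDUDDU: m=73.4743, payoff=79.3257, prob=0.002508
DUUDDU: m=73.4743, payoff=79.3257, prob=0.002508
UUUDDU: m=111.7637, payoff=41.0363, prob=0.012958
DDDUDU: m=48.3025, payoff=104.4975, prob=0.000485
UDDUDU: m=73.4743, payoff=79.3257, prob=0.002508
DUDUDU: m=73.4743, payoff=79.3257, prob=0.002508
UUDUDU: m=111.7637, payoff=41.0363, prob=0.012958
DDUUDU: m=73.4743, payoff=79.3257, prob=0.002508
UDUUDU: m=111.7637, payoff=41.0363, prob=0.012958
DUUUDU: m=111.7637, payoff=41.0363, prob=0.012958
UUUUDU: m=170.0067, payoff=0.0000, prob=0.066950
DDDDUU: m=44.7246, payoff=108.0754, prob=0.000485
UDDDUU: m=68.0317, payoff=84.7683, prob=0.002508
DUDDUU: m=68.0317, payoff=84.7683, prob=0.002508
UUDDUU: m=103.4849, payoff=49.3151, prob=0.012958
DDUDUU: m=68.0317, payoff=84.7683, prob=0.002508
UDUDUU: m=103.4849, payoff=49.3151, prob=0.012958
DUUDUU: m=103.4849, payoff=49.3151, prob=0.012958
UUUDUU: m=157.4136, payoff=0.0000, prob=0.066950
DDDUUU: m=62.9923, payoff=89.8077, prob=0.002508
UDDUUU: m=95.8193, payoff=56.9807, prob=0.012958
DUDUUU: m=95.8193, payoff=56.9807, prob=0.012958
UUDUUU: m=145.7533, payoff=7.0467, prob=0.066950
DDUUUU: m=88.7216, payoff=64.0784, prob=0.012958
UDUUUU: m=134.9568, payoff=17.8432, prob=0.066950
DUUUUU: m=124.9600, payoff=27.8400, prob=0.066950
UUUUUU: m=190.0800, payoff=0.0000, prob=0.345907
Price = Σ prob·payoff / R^6 = 16.672909 / 1.126162 = 14.8051

price = 14.8051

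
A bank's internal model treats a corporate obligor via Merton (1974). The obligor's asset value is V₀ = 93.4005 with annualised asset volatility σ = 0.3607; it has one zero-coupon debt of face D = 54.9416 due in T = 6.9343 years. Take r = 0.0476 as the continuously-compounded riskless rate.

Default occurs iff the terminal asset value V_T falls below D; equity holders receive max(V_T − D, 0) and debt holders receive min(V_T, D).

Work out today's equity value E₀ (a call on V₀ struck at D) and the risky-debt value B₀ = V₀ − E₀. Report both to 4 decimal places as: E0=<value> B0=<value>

E0=59.2516 B0=34.1489

Apply the equity-as-call identities (strike 54.9416, horizon 6.9343 years):
d₁ = [ln(V₀/D) + (r + σ²/2)T] / (σ√T)
   = [ln(93.4005/54.9416) + (0.0476 + 0.5·0.3607²)·6.9343] / (0.3607·√6.9343)
   = [0.530626 + 0.781164] / 0.949833 = 1.381074
d₂ = d₁ − σ√T = 1.381074 − 0.949833 = 0.431241
N(d₁) = 0.916372,  N(d₂) = 0.666853,  e^(−rT) = 0.718871
E₀ = V₀·N(d₁) − D·e^(−rT)·N(d₂)
   = 93.4005·0.916372 − 54.9416·0.718871·0.666853 = 59.251590
B₀ = V₀ − E₀ = 93.4005 − 59.251590 = 34.148910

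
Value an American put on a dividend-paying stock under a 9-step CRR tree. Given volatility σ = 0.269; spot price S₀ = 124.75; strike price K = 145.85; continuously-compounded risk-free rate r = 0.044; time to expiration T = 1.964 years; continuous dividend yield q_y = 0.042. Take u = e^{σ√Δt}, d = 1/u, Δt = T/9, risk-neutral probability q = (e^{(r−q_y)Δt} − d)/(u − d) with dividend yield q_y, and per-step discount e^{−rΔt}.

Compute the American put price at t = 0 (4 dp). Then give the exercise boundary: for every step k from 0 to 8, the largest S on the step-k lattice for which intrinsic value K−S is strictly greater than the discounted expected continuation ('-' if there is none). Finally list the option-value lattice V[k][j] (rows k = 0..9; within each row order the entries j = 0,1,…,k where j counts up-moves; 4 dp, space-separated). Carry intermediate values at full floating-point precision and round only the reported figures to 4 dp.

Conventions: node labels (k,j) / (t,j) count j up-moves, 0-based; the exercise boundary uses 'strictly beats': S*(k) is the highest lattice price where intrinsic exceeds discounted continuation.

price = 30.4764
boundary = - - - 85.5694 75.4648 85.5694 97.0270 110.0187 124.7500
tree:
30.4764
39.3379 21.1231
49.3991 28.8155 12.8944
60.2806 38.1594 18.8849 6.4134
70.3852 48.8606 26.8921 10.2558 2.2182
79.2966 60.2806 37.0036 16.0579 3.9329 0.3329
87.1556 70.3852 48.8230 24.4534 6.9336 0.6346 0.0000
94.0867 79.2966 60.2806 35.8313 12.1430 1.2098 0.0000 0.0000
100.1992 87.1556 70.3852 48.8230 21.1000 2.3062 0.0000 0.0000 0.0000
105.5900 94.0867 79.2966 60.2806 35.8313 4.3962 0.0000 0.0000 0.0000 0.0000

params: Δt=0.21822 u=1.13390 d=0.88191 q=0.47036 e^(-rΔt)=0.99044
t_9 payoffs: 105.5900 94.0867 79.2966 60.2806 35.8313 4.3962 0.0000 0.0000 0.0000 0.0000
t_8: node(8,0) S=45.6508 payoff=100.1992 vs cont=99.2220 → 100.1992 [stop]  node(8,1) S=58.6944 payoff=87.1556 vs cont=86.2974 → 87.1556 [stop]  node(8,2) S=75.4648 payoff=70.3852 vs cont=69.6800 → 70.3852 [stop]  node(8,3) S=97.0270 payoff=48.8230 vs cont=48.3145 → 48.8230 [stop]  node(8,4) S=124.7500 payoff=21.1000 vs cont=20.8444 → 21.1000 [stop]  node(8,5) S=160.3942 payoff=0.0000 vs cont=2.3062 → 2.3062 [wait]  node(8,6) S=206.2228 payoff=0.0000 vs cont=0.0000 → 0.0000 [wait]  node(8,7) S=265.1458 payoff=0.0000 vs cont=0.0000 → 0.0000 [wait]  node(8,8) S=340.9046 payoff=0.0000 vs cont=0.0000 → 0.0000 [wait]  ⇒ S*(8)=124.7500
t_7: node(7,0) S=51.7633 payoff=94.0867 vs cont=93.1652 → 94.0867 [stop]  node(7,1) S=66.5534 payoff=79.2966 vs cont=78.5101 → 79.2966 [stop]  node(7,2) S=85.5694 payoff=60.2806 vs cont=59.6676 → 60.2806 [stop]  node(7,3) S=110.0187 payoff=35.8313 vs cont=35.4413 → 35.8313 [stop]  node(7,4) S=141.4538 payoff=4.3962 vs cont=12.1430 → 12.1430 [wait]  node(7,5) S=181.8707 payoff=0.0000 vs cont=1.2098 → 1.2098 [wait]  node(7,6) S=233.8357 payoff=0.0000 vs cont=0.0000 → 0.0000 [wait]  node(7,7) S=300.6483 payoff=0.0000 vs cont=0.0000 → 0.0000 [wait]  ⇒ S*(7)=110.0187
t_6: node(6,0) S=58.6944 payoff=87.1556 vs cont=86.2974 → 87.1556 [stop]  node(6,1) S=75.4648 payoff=70.3852 vs cont=69.6800 → 70.3852 [stop]  node(6,2) S=97.0270 payoff=48.8230 vs cont=48.3145 → 48.8230 [stop]  node(6,3) S=124.7500 payoff=21.1000 vs cont=24.4534 → 24.4534 [wait]  node(6,4) S=160.3942 payoff=0.0000 vs cont=6.9336 → 6.9336 [wait]  node(6,5) S=206.2228 payoff=0.0000 vs cont=0.6346 → 0.6346 [wait]  node(6,6) S=265.1458 payoff=0.0000 vs cont=0.0000 → 0.0000 [wait]  ⇒ S*(6)=97.0270
t_5: node(5,0) S=66.5534 payoff=79.2966 vs cont=78.5101 → 79.2966 [stop]  node(5,1) S=85.5694 payoff=60.2806 vs cont=59.6676 → 60.2806 [stop]  node(5,2) S=110.0187 payoff=35.8313 vs cont=37.0036 → 37.0036 [wait]  node(5,3) S=141.4538 payoff=4.3962 vs cont=16.0579 → 16.0579 [wait]  node(5,4) S=181.8707 payoff=0.0000 vs cont=3.9329 → 3.9329 [wait]  node(5,5) S=233.8357 payoff=0.0000 vs cont=0.3329 → 0.3329 [wait]  ⇒ S*(5)=85.5694
t_4: node(4,0) S=75.4648 payoff=70.3852 vs cont=69.6800 → 70.3852 [stop]  node(4,1) S=97.0270 payoff=48.8230 vs cont=48.8606 → 48.8606 [wait]  node(4,2) S=124.7500 payoff=21.1000 vs cont=26.8921 → 26.8921 [wait]  node(4,3) S=160.3942 payoff=0.0000 vs cont=10.2558 → 10.2558 [wait]  node(4,4) S=206.2228 payoff=0.0000 vs cont=2.2182 → 2.2182 [wait]  ⇒ S*(4)=75.4648
t_3: node(3,0) S=85.5694 payoff=60.2806 vs cont=59.6851 → 60.2806 [stop]  node(3,1) S=110.0187 payoff=35.8313 vs cont=38.1594 → 38.1594 [wait]  node(3,2) S=141.4538 payoff=4.3962 vs cont=18.8849 → 18.8849 [wait]  node(3,3) S=181.8707 payoff=0.0000 vs cont=6.4134 → 6.4134 [wait]  ⇒ S*(3)=85.5694
t_2: node(2,0) S=97.0270 payoff=48.8230 vs cont=49.3991 → 49.3991 [wait]  node(2,1) S=124.7500 payoff=21.1000 vs cont=28.8155 → 28.8155 [wait]  node(2,2) S=160.3942 payoff=0.0000 vs cont=12.8944 → 12.8944 [wait]  ⇒ S*(2)=-
t_1: node(1,0) S=110.0187 payoff=35.8313 vs cont=39.3379 → 39.3379 [wait]  node(1,1) S=141.4538 payoff=4.3962 vs cont=21.1231 → 21.1231 [wait]  ⇒ S*(1)=-
t_0: node(0,0) S=124.7500 payoff=21.1000 vs cont=30.4764 → 30.4764 [wait]  ⇒ S*(0)=-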